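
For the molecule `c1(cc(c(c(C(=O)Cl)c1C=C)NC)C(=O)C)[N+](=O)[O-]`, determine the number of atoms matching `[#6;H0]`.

7

The query [#6;H0] means: any carbon with no attached hydrogen.
Check the 19 heavy atoms by environment: 5× c (aromatic, H0) → match; 1× c (aromatic, H1) → no; 1× N (H1) → no; 2× C (H3) → no; 2× C (H0) → match; 3× O (H0) → no; 1× Cl (H0) → no; 1× N (charge +1, H0) → no; 1× O (charge -1, H0) → no; 1× C (H1) → no; 1× C (H2) → no.
Summing the matching environments: 5 + 2 = 7 matching atoms.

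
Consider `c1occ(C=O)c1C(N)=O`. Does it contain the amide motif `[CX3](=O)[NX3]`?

Yes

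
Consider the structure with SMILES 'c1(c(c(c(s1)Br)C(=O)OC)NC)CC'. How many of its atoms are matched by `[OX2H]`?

0

Check the 14 heavy atoms by environment: 1× s (aromatic, H0, X2) → no; 4× c (aromatic, H0, X3) → no; 1× C (H2, X4) → no; 3× C (H3, X4) → no; 1× N (H1, X3) → no; 1× C (H0, X3) → no; 1× O (H0, X1) → no; 1× O (H0, X2) → no; 1× Br (H0, X1) → no.
No environment satisfies the query, so 0 matching atoms.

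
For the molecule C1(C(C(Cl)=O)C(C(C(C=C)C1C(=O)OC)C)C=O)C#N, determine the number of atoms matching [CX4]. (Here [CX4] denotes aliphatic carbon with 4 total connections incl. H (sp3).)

Check the 20 heavy atoms by environment: 8× C (X4) → match; 5× C (X3) → no; 3× O (X1) → no; 1× O (X2) → no; 1× Cl (X1) → no; 1× C (X2) → no; 1× N (X1) → no.
That gives 8 matching atoms.

8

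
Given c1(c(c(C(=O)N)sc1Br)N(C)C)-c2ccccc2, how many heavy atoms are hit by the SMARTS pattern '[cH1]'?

5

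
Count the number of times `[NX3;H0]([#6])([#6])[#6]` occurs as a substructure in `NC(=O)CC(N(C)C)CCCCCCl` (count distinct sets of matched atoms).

1

[NX3;H0]([#6])([#6])[#6] is the SMARTS for a tertiary amine: a trivalent nitrogen with no H, bonded to three carbons.
Exactly one fragment in the molecule meets all constraints, giving 1 match.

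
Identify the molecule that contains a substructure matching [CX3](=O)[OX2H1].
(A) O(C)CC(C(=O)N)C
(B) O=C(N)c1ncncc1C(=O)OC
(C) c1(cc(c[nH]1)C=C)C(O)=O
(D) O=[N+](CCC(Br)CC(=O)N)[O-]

[CX3](=O)[OX2H1] describes an sp2 carbon double-bonded to O and single-bonded to an -OH oxygen (a carboxylic acid).
(A) has a primary amide (-C(=O)NH2) but the carbonyl is bonded to N, not to an -OH oxygen.
(B) has a primary amide (-C(=O)NH2) but the carbonyl is bonded to N, not to an -OH oxygen.
(C) contains a carboxylic acid group (-C(=O)OH), which satisfies every atom and bond constraint.
(D) has a primary amide (-C(=O)NH2) but the carbonyl is bonded to N, not to an -OH oxygen.
So the answer is (C).

C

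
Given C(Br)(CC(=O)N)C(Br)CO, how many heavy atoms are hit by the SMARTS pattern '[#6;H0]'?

The query [#6;H0] means: any carbon with no attached hydrogen.
Check the 10 heavy atoms by environment: 2× C (H2) → no; 2× C (H1) → no; 1× C (H0) → match; 1× O (H0) → no; 1× N (H2) → no; 2× Br (H0) → no; 1× O (H1) → no.
That gives 1 matching atom.

1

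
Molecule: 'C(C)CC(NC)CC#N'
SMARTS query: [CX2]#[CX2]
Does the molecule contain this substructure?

The pattern [CX2]#[CX2] describes a carbon-carbon triple bond — an alkyne.
The closest candidate here is a nitrile (-C#N), but the triple bond is C#N, not C#C. No other fragment satisfies the full query, so there is no match.

No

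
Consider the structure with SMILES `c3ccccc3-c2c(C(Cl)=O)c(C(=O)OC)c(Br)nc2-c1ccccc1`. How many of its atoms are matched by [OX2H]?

0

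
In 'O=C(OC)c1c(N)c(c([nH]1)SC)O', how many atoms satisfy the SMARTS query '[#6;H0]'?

5

The query [#6;H0] means: any carbon with no attached hydrogen.
Check the 13 heavy atoms by environment: 1× n (aromatic, H1) → no; 4× c (aromatic, H0) → match; 1× N (H2) → no; 1× S (H0) → no; 2× C (H3) → no; 1× O (H1) → no; 1× C (H0) → match; 2× O (H0) → no.
Summing the matching environments: 4 + 1 = 5 matching atoms.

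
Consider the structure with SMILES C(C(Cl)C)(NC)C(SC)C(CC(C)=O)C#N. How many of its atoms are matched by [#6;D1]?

The query [#6;D1] means: carbon bonded to exactly one heavy atom.
Check the 16 heavy atoms by environment: 4× C (D1) → match; 5× C (D3) → no; 2× C (D2) → no; 1× N (D2) → no; 1× S (D2) → no; 1× O (D1) → no; 1× N (D1) → no; 1× Cl (D1) → no.
That gives 4 matching atoms.

4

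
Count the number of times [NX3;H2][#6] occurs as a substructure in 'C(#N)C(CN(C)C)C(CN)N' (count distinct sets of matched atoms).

[NX3;H2][#6] is the SMARTS for a primary amine: a trivalent nitrogen with two H attached to carbon.
The molecule carries 2 separate instances of a primary amino group (-NH2) meeting every constraint; each maps to a distinct set of atoms, giving 2 matches.

2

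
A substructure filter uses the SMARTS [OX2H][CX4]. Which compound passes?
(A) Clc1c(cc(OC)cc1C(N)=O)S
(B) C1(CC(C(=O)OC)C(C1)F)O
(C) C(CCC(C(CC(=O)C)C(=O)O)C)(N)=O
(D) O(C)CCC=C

[OX2H][CX4] describes a hydroxyl oxygen bound to an sp3 (X4) carbon (an aliphatic alcohol).
(A) has a methoxy ether (-OCH3) but the oxygen has H0 (ether), not H1.
(B) contains a hydroxyl group (-OH), which satisfies every atom and bond constraint.
(C) has a carboxylic acid group (-C(=O)OH) but the -OH is on a CX3 carbonyl carbon, not a CX4 carbon.
(D) has a methoxy ether (-OCH3) but the oxygen has H0 (ether), not H1.
So the answer is (B).

B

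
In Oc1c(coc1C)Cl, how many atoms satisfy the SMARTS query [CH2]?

0

The query [CH2] means: aliphatic carbon with exactly two hydrogens.
Check the 8 heavy atoms by environment: 1× o (aromatic, H0) → no; 3× c (aromatic, H0) → no; 1× c (aromatic, H1) → no; 1× C (H3) → no; 1× Cl (H0) → no; 1× O (H1) → no.
No environment satisfies the query, so 0 matching atoms.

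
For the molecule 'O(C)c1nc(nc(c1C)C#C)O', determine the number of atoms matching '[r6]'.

Check the 12 heavy atoms by environment: 2× n (aromatic, in 6-ring) → match; 4× c (aromatic, in 6-ring) → match; 2× O (acyclic) → no; 4× C (acyclic) → no.
Summing the matching environments: 2 + 4 = 6 matching atoms.

6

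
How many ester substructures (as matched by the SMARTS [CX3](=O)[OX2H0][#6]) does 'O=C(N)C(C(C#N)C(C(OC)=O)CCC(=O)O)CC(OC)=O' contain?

[CX3](=O)[OX2H0][#6] is the SMARTS for an ester: a carbonyl carbon bonded to an oxygen that is itself bonded to carbon (no H on that O).
The molecule carries 2 separate instances of a methyl-ester group (-C(=O)OCH3) meeting every constraint; each maps to a distinct set of atoms, giving 2 matches.

2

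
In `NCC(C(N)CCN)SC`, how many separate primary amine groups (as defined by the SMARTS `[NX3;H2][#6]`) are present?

3

[NX3;H2][#6] is the SMARTS for a primary amine: a trivalent nitrogen with two H attached to carbon.
The molecule carries 3 separate instances of a primary amino group (-NH2) meeting every constraint; each maps to a distinct set of atoms, giving 3 matches.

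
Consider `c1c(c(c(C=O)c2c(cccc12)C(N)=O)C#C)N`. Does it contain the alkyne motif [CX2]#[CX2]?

The pattern [CX2]#[CX2] describes a carbon-carbon triple bond — an alkyne.
The molecule carries an ethynyl group (-C#CH), whose atoms satisfy every constraint of the query, so the pattern matches.

Yes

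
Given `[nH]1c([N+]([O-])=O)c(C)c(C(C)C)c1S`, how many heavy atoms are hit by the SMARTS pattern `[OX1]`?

Check the 13 heavy atoms by environment: 1× n (aromatic, X3) → no; 4× c (aromatic, X3) → no; 1× S (X2) → no; 1× N (charge +1, X3) → no; 1× O (charge -1, X1) → match; 1× O (X1) → match; 4× C (X4) → no.
Summing the matching environments: 1 + 1 = 2 matching atoms.

2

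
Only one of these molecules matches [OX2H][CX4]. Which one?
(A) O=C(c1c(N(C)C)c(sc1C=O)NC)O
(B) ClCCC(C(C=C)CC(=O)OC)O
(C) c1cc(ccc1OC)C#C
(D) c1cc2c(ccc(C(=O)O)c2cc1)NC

[OX2H][CX4] describes a hydroxyl oxygen bound to an sp3 (X4) carbon (an aliphatic alcohol).
(A) has a carboxylic acid group (-C(=O)OH) but the -OH is on a CX3 carbonyl carbon, not a CX4 carbon.
(B) contains a hydroxyl group (-OH), which satisfies every atom and bond constraint.
(C) has a methoxy ether (-OCH3) but the oxygen has H0 (ether), not H1.
(D) has a carboxylic acid group (-C(=O)OH) but the -OH is on a CX3 carbonyl carbon, not a CX4 carbon.
So the answer is (B).

B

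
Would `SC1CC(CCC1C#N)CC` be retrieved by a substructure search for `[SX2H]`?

The pattern [SX2H] describes an aliphatic sulfur with two connections, one being H — a thiol.
The molecule carries a thiol (-SH), whose atoms satisfy every constraint of the query, so the pattern matches.

Yes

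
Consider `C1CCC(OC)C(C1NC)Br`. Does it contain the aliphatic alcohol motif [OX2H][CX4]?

No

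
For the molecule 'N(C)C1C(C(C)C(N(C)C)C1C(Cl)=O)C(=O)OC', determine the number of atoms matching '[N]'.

The query [N] means: uppercase N matches aliphatic (non-aromatic) nitrogen only.
Check the 18 heavy atoms by environment: 12× C → no; 3× O → no; 2× N → match; 1× Cl → no.
That gives 2 matching atoms.

2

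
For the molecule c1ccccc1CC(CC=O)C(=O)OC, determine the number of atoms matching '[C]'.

6

Check the 15 heavy atoms by environment: 6× C → match; 3× O → no; 6× c (aromatic) → no.
That gives 6 matching atoms.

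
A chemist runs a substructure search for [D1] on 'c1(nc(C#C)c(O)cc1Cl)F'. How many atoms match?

The query [D1] means: atom with exactly one heavy-atom neighbour (degree 1).
Check the 11 heavy atoms by environment: 1× n (aromatic, D2) → no; 4× c (aromatic, D3) → no; 1× c (aromatic, D2) → no; 1× O (D1) → match; 1× C (D2) → no; 1× C (D1) → match; 1× F (D1) → match; 1× Cl (D1) → match.
Summing the matching environments: 1 + 1 + 1 + 1 = 4 matching atoms.

4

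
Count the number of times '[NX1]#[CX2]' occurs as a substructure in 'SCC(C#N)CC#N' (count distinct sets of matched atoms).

2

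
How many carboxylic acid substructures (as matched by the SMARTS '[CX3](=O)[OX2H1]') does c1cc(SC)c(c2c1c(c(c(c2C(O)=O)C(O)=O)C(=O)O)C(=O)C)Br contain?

3

[CX3](=O)[OX2H1] is the SMARTS for a carboxylic acid: an sp2 carbon double-bonded to O and single-bonded to an -OH oxygen.
The molecule carries 3 separate instances of a carboxylic acid group (-C(=O)OH) meeting every constraint; each maps to a distinct set of atoms, giving 3 matches.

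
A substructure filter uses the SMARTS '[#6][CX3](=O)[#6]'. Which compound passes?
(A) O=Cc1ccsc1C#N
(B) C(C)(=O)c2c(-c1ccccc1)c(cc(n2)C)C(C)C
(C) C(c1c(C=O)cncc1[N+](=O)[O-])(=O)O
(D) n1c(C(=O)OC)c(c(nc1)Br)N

B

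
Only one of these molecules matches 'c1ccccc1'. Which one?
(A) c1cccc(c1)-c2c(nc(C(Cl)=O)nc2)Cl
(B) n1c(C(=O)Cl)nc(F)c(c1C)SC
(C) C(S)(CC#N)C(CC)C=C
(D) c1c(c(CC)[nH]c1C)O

c1ccccc1 describes six aromatic carbons in a ring (a benzene ring).
(A) contains a phenyl ring, which satisfies every atom and bond constraint.
(B) has a methyl group (-CH3) but no six-membered all-carbon aromatic ring is present.
(C) has a methyl group (-CH3) but no six-membered all-carbon aromatic ring is present.
(D) has a methyl group (-CH3) but no six-membered all-carbon aromatic ring is present.
So the answer is (A).

A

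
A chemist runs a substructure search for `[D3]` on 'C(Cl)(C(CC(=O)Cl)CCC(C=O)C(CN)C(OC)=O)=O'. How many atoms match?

The query [D3] means: atom with exactly three heavy-atom neighbours.
Check the 20 heavy atoms by environment: 5× C (D2) → no; 6× C (D3) → match; 1× N (D1) → no; 4× O (D1) → no; 2× Cl (D1) → no; 1× O (D2) → no; 1× C (D1) → no.
That gives 6 matching atoms.

6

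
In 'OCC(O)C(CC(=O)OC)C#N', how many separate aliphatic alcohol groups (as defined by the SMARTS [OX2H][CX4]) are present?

2

[OX2H][CX4] is the SMARTS for an aliphatic alcohol: a hydroxyl oxygen bound to an sp3 (X4) carbon.
The molecule carries 2 separate instances of a hydroxyl group (-OH) meeting every constraint; each maps to a distinct set of atoms, giving 2 matches.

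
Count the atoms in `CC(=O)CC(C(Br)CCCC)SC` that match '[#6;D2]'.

The query [#6;D2] means: any carbon bonded to exactly two heavy atoms.
Check the 13 heavy atoms by environment: 3× C (D1) → no; 4× C (D2) → match; 3× C (D3) → no; 1× Br (D1) → no; 1× O (D1) → no; 1× S (D2) → no.
That gives 4 matching atoms.

4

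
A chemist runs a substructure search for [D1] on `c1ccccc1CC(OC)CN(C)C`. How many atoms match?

3

Check the 14 heavy atoms by environment: 2× C (D2) → no; 1× C (D3) → no; 1× N (D3) → no; 3× C (D1) → match; 1× O (D2) → no; 1× c (aromatic, D3) → no; 5× c (aromatic, D2) → no.
That gives 3 matching atoms.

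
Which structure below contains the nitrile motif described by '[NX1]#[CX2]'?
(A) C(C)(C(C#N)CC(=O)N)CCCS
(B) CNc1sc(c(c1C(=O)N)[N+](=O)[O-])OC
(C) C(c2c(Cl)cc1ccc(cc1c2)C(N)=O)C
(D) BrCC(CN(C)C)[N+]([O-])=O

A

[NX1]#[CX2] describes a nitrogen triple-bonded to a two-connected carbon (a nitrile).
(A) contains a nitrile (-C#N), which satisfies every atom and bond constraint.
(B) has a primary amide (-C(=O)NH2) but the nitrogen is NX3, not NX1.
(C) has a primary amide (-C(=O)NH2) but the nitrogen is NX3, not NX1.
(D) has a nitro group (-[N+](=O)[O-]) but there is no C#N triple bond.
So the answer is (A).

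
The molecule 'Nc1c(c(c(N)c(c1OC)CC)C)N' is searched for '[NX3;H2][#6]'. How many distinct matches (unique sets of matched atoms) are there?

3

[NX3;H2][#6] is the SMARTS for a primary amine: a trivalent nitrogen with two H attached to carbon.
The molecule carries 3 separate instances of a primary amino group (-NH2) meeting every constraint; each maps to a distinct set of atoms, giving 3 matches.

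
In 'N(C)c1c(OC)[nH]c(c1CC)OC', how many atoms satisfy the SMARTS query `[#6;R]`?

The query [#6;R] means: carbon that is part of a ring.
Check the 13 heavy atoms by environment: 1× n (aromatic, in 5-ring) → no; 4× c (aromatic, in 5-ring) → match; 1× N (acyclic) → no; 5× C (acyclic) → no; 2× O (acyclic) → no.
That gives 4 matching atoms.

4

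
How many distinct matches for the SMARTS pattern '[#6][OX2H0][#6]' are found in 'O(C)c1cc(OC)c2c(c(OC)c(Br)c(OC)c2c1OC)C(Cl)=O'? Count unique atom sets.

5

[#6][OX2H0][#6] is the SMARTS for an ether: an aliphatic oxygen bridging two carbons with no H on the oxygen.
The molecule carries 5 separate instances of a methoxy ether (-OCH3) meeting every constraint; each maps to a distinct set of atoms, giving 5 matches.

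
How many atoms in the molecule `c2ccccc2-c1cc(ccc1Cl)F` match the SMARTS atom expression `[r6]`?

The query [r6] means: r6 matches atoms in a six-membered ring.
Check the 14 heavy atoms by environment: 12× c (aromatic, in 6-ring) → match; 1× F (acyclic) → no; 1× Cl (acyclic) → no.
That gives 12 matching atoms.

12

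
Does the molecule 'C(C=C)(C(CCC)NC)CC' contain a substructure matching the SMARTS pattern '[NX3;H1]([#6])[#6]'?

The pattern [NX3;H1]([#6])[#6] describes a trivalent nitrogen with one H, bonded to two carbons — a secondary amine.
The molecule carries an N-methylamino group (-NHCH3), whose atoms satisfy every constraint of the query, so the pattern matches.

Yes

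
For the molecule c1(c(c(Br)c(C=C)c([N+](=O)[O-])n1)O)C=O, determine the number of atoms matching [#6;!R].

The query [#6;!R] means: carbon not in any ring.
Check the 15 heavy atoms by environment: 1× n (aromatic, in 6-ring) → no; 5× c (aromatic, in 6-ring) → no; 3× O (acyclic) → no; 1× N (charge +1, acyclic) → no; 1× O (charge -1, acyclic) → no; 3× C (acyclic) → match; 1× Br (acyclic) → no.
That gives 3 matching atoms.

3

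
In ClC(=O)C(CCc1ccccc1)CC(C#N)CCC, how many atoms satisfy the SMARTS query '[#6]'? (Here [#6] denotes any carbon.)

16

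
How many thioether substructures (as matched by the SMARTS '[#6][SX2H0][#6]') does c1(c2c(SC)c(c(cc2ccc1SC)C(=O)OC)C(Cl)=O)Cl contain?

[#6][SX2H0][#6] is the SMARTS for a thioether: an aliphatic sulfur bridging two carbons with no H on the sulfur.
The molecule carries 2 separate instances of a methylthio ether (-SCH3) meeting every constraint; each maps to a distinct set of atoms, giving 2 matches.

2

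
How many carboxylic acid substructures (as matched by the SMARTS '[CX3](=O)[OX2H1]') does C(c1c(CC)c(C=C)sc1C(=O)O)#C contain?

1

[CX3](=O)[OX2H1] is the SMARTS for a carboxylic acid: an sp2 carbon double-bonded to O and single-bonded to an -OH oxygen.
Exactly one fragment in the molecule meets all constraints, giving 1 match.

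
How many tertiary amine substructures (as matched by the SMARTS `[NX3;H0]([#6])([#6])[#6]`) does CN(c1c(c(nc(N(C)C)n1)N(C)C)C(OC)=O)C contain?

[NX3;H0]([#6])([#6])[#6] is the SMARTS for a tertiary amine: a trivalent nitrogen with no H, bonded to three carbons.
The molecule carries 3 separate instances of a dimethylamino group (-N(CH3)2) meeting every constraint; each maps to a distinct set of atoms, giving 3 matches.

3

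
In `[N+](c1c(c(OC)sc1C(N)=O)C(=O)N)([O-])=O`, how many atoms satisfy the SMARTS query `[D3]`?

7

The query [D3] means: atom with exactly three heavy-atom neighbours.
Check the 16 heavy atoms by environment: 1× s (aromatic, D2) → no; 4× c (aromatic, D3) → match; 2× C (D3) → match; 3× O (D1) → no; 2× N (D1) → no; 1× N (charge +1, D3) → match; 1× O (charge -1, D1) → no; 1× O (D2) → no; 1× C (D1) → no.
Summing the matching environments: 4 + 2 + 1 = 7 matching atoms.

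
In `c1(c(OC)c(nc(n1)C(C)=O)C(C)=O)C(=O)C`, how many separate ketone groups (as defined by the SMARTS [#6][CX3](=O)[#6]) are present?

3

[#6][CX3](=O)[#6] is the SMARTS for a ketone: a carbonyl carbon (no H) flanked by two carbons.
The molecule carries 3 separate instances of an acetyl/ketone group (-C(=O)CH3) meeting every constraint; each maps to a distinct set of atoms, giving 3 matches.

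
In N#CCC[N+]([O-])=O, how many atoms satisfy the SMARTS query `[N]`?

2

Check the 7 heavy atoms by environment: 3× C → no; 1× N (charge +1) → match; 1× O (charge -1) → no; 1× O → no; 1× N → match.
Summing the matching environments: 1 + 1 = 2 matching atoms.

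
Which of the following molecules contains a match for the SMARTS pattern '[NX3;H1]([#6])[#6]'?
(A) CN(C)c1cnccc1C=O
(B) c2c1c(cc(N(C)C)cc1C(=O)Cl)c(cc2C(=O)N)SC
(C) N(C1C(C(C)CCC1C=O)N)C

[NX3;H1]([#6])[#6] describes a trivalent nitrogen with one H, bonded to two carbons (a secondary amine).
(A) has a dimethylamino group (-N(CH3)2) but the nitrogen has H0, not H1.
(B) has a primary amide (-C(=O)NH2) but the -C(=O)NH2 nitrogen has H2, not H1.
(C) contains an N-methylamino group (-NHCH3), which satisfies every atom and bond constraint.
So the answer is (C).

C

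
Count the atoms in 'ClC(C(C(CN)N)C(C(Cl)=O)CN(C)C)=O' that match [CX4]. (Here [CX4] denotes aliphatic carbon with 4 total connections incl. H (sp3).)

7

The query [CX4] means: C with X4: aliphatic carbon with exactly 4 total connections (bonds + H).
Check the 16 heavy atoms by environment: 7× C (X4) → match; 3× N (X3) → no; 2× C (X3) → no; 2× O (X1) → no; 2× Cl (X1) → no.
That gives 7 matching atoms.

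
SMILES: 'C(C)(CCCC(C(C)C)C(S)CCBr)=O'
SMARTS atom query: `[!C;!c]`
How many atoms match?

The query [!C;!c] means: neither aliphatic nor aromatic carbon — same as [!#6].
Check the 15 heavy atoms by environment: 12× C → no; 1× O → match; 1× Br → match; 1× S → match.
Summing the matching environments: 1 + 1 + 1 = 3 matching atoms.

3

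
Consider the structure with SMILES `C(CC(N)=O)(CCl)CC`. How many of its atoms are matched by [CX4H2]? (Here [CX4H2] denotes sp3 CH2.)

The query [CX4H2] means: sp3 carbon (X4) with exactly two hydrogens.
Check the 9 heavy atoms by environment: 3× C (H2, X4) → match; 1× C (H1, X4) → no; 1× C (H3, X4) → no; 1× C (H0, X3) → no; 1× O (H0, X1) → no; 1× N (H2, X3) → no; 1× Cl (H0, X1) → no.
That gives 3 matching atoms.

3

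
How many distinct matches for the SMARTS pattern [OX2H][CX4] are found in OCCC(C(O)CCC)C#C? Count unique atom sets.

2

[OX2H][CX4] is the SMARTS for an aliphatic alcohol: a hydroxyl oxygen bound to an sp3 (X4) carbon.
The molecule carries 2 separate instances of a hydroxyl group (-OH) meeting every constraint; each maps to a distinct set of atoms, giving 2 matches.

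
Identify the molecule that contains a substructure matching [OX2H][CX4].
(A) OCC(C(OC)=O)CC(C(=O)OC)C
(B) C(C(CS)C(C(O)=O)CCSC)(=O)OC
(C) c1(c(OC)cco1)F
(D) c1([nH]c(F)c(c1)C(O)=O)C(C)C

A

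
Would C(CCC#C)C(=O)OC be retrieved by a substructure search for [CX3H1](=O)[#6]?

No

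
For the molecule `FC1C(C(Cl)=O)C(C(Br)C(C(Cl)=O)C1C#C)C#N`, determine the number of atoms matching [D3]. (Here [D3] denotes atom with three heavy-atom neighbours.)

8

The query [D3] means: atom with exactly three heavy-atom neighbours.
Check the 18 heavy atoms by environment: 8× C (D3) → match; 2× O (D1) → no; 2× Cl (D1) → no; 1× Br (D1) → no; 1× F (D1) → no; 2× C (D2) → no; 1× N (D1) → no; 1× C (D1) → no.
That gives 8 matching atoms.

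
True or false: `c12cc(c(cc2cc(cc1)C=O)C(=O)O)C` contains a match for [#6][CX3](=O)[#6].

The pattern [#6][CX3](=O)[#6] describes a carbonyl carbon (no H) flanked by two carbons — a ketone.
The closest candidate here is an aldehyde (-CHO), but the carbonyl carbon has H1, so it is not flanked by two carbons. No other fragment satisfies the full query, so there is no match.

False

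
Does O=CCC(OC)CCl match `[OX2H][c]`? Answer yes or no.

No

The pattern [OX2H][c] describes a hydroxyl oxygen attached to an aromatic carbon — a phenol.
The closest candidate here is a methoxy ether (-OCH3), but the oxygen has H0, not H1. No other fragment satisfies the full query, so there is no match.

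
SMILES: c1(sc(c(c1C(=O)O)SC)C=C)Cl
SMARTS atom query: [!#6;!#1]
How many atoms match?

5

Check the 13 heavy atoms by environment: 1× s (aromatic) → match; 4× c (aromatic) → no; 4× C → no; 1× Cl → match; 2× O → match; 1× S → match.
Summing the matching environments: 1 + 1 + 2 + 1 = 5 matching atoms.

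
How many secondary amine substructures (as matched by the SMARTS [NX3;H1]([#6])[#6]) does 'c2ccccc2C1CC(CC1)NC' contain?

[NX3;H1]([#6])[#6] is the SMARTS for a secondary amine: a trivalent nitrogen with one H, bonded to two carbons.
Exactly one fragment in the molecule meets all constraints, giving 1 match.

1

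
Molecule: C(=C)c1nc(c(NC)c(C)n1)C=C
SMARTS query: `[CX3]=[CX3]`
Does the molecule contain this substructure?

The pattern [CX3]=[CX3] describes a non-aromatic C=C double bond between two sp2 carbons — an alkene.
The molecule carries a vinyl group (-CH=CH2), whose atoms satisfy every constraint of the query, so the pattern matches.

Yes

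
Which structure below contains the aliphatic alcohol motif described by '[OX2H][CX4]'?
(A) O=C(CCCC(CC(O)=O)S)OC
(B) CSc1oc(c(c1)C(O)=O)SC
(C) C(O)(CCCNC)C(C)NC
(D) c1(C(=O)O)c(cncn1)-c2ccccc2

C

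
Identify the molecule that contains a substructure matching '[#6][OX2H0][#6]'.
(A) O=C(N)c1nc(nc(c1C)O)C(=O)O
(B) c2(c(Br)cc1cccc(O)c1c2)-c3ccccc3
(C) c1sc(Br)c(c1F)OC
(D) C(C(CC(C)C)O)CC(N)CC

C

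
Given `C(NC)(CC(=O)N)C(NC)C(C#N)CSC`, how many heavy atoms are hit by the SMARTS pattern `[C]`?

10

The query [C] means: uppercase C matches aliphatic (non-aromatic) carbon only.
Check the 16 heavy atoms by environment: 10× C → match; 4× N → no; 1× O → no; 1× S → no.
That gives 10 matching atoms.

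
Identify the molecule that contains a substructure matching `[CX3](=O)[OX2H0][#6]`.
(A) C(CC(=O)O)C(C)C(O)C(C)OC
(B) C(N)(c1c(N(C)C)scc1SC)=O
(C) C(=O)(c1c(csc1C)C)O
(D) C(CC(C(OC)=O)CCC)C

D

[CX3](=O)[OX2H0][#6] describes a carbonyl carbon bonded to an oxygen that is itself bonded to carbon (no H on that O) (an ester).
(A) has a methoxy ether (-OCH3) but the ether oxygen is not adjacent to a C=O carbon.
(B) has a primary amide (-C(=O)NH2) but the carbonyl is bonded to N, not to an O-C linkage.
(C) has a carboxylic acid group (-C(=O)OH) but the singly-bonded O carries H (OX2H1, not H0).
(D) contains a methyl-ester group (-C(=O)OCH3), which satisfies every atom and bond constraint.
So the answer is (D).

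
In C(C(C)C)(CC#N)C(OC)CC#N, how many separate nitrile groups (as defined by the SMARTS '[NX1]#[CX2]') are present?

2

[NX1]#[CX2] is the SMARTS for a nitrile: a nitrogen triple-bonded to a two-connected carbon.
The molecule carries 2 separate instances of a nitrile (-C#N) meeting every constraint; each maps to a distinct set of atoms, giving 2 matches.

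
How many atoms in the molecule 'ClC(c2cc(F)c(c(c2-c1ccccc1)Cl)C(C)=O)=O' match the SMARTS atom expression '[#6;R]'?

The query [#6;R] means: carbon that is part of a ring.
Check the 20 heavy atoms by environment: 12× c (aromatic, in 6-ring) → match; 2× Cl (acyclic) → no; 3× C (acyclic) → no; 2× O (acyclic) → no; 1× F (acyclic) → no.
That gives 12 matching atoms.

12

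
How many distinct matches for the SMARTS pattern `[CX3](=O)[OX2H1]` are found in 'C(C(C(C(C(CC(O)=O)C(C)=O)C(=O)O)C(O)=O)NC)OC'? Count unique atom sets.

3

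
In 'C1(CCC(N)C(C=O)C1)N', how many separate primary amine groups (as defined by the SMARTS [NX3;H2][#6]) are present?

[NX3;H2][#6] is the SMARTS for a primary amine: a trivalent nitrogen with two H attached to carbon.
The molecule carries 2 separate instances of a primary amino group (-NH2) meeting every constraint; each maps to a distinct set of atoms, giving 2 matches.

2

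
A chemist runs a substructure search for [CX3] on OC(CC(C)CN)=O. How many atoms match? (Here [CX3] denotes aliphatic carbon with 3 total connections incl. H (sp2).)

1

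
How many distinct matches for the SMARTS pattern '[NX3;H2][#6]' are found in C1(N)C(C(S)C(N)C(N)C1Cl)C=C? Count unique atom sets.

3

[NX3;H2][#6] is the SMARTS for a primary amine: a trivalent nitrogen with two H attached to carbon.
The molecule carries 3 separate instances of a primary amino group (-NH2) meeting every constraint; each maps to a distinct set of atoms, giving 3 matches.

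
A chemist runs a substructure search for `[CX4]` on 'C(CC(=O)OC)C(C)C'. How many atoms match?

6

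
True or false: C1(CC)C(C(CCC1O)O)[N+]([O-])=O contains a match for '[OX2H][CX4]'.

True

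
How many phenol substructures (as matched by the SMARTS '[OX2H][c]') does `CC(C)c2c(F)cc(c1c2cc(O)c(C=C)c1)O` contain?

2

[OX2H][c] is the SMARTS for a phenol: a hydroxyl oxygen attached to an aromatic carbon.
The molecule carries 2 separate instances of a hydroxyl group (-OH) meeting every constraint; each maps to a distinct set of atoms, giving 2 matches.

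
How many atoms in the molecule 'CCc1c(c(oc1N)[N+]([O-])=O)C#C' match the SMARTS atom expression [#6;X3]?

4

The query [#6;X3] means: any carbon (aromatic or not) with three total connections.
Check the 13 heavy atoms by environment: 1× o (aromatic, X2) → no; 4× c (aromatic, X3) → match; 1× N (charge +1, X3) → no; 1× O (charge -1, X1) → no; 1× O (X1) → no; 1× N (X3) → no; 2× C (X2) → no; 2× C (X4) → no.
That gives 4 matching atoms.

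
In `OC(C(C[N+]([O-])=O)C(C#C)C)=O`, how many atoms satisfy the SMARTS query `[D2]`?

2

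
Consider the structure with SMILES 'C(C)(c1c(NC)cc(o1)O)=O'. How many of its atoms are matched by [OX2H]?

1

Check the 11 heavy atoms by environment: 1× o (aromatic, H0, X2) → no; 3× c (aromatic, H0, X3) → no; 1× c (aromatic, H1, X3) → no; 1× C (H0, X3) → no; 1× O (H0, X1) → no; 2× C (H3, X4) → no; 1× N (H1, X3) → no; 1× O (H1, X2) → match.
That gives 1 matching atom.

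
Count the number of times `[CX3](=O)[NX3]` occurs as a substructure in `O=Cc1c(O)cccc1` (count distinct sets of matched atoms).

[CX3](=O)[NX3] is the SMARTS for an amide: a carbonyl carbon bonded to a trivalent nitrogen.
No fragment in the molecule satisfies every constraint, giving 0 matches.

0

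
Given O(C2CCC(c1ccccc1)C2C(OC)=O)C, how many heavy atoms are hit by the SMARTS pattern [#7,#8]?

The query [#7,#8] means: nitrogen or oxygen (comma = OR).
Check the 17 heavy atoms by environment: 8× C → no; 6× c (aromatic) → no; 3× O → match.
That gives 3 matching atoms.

3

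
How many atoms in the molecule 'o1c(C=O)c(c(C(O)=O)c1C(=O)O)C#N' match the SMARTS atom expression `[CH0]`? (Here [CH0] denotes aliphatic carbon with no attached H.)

3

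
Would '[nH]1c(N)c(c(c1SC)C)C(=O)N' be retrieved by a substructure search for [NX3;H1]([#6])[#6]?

The pattern [NX3;H1]([#6])[#6] describes a trivalent nitrogen with one H, bonded to two carbons — a secondary amine.
The closest candidate here is a primary amide (-C(=O)NH2), but the -C(=O)NH2 nitrogen has H2, not H1. No other fragment satisfies the full query, so there is no match.

No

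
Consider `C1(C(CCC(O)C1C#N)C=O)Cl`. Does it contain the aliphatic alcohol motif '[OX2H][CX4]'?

Yes

The pattern [OX2H][CX4] describes a hydroxyl oxygen bound to an sp3 (X4) carbon — an aliphatic alcohol.
The molecule carries a hydroxyl group (-OH), whose atoms satisfy every constraint of the query, so the pattern matches.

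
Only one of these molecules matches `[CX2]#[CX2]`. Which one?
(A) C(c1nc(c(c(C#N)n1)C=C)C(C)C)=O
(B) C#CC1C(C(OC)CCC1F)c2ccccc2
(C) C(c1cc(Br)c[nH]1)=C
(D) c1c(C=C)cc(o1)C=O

B

[CX2]#[CX2] describes a carbon-carbon triple bond (an alkyne).
(A) has a nitrile (-C#N) but the triple bond is C#N, not C#C.
(B) contains an ethynyl group (-C#CH), which satisfies every atom and bond constraint.
(C) has a vinyl group (-CH=CH2) but the C=C is a double bond; both carbons are CX3, not CX2.
(D) has a vinyl group (-CH=CH2) but the C=C is a double bond; both carbons are CX3, not CX2.
So the answer is (B).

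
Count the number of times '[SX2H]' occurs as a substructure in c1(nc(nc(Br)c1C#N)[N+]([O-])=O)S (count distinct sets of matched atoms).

1

[SX2H] is the SMARTS for a thiol: an aliphatic sulfur with two connections, one being H.
Exactly one fragment in the molecule meets all constraints, giving 1 match.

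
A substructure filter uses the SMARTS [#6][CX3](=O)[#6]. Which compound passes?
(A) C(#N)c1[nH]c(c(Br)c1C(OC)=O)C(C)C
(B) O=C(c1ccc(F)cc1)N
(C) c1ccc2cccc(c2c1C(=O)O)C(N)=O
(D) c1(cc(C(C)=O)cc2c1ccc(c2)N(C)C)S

D

[#6][CX3](=O)[#6] describes a carbonyl carbon (no H) flanked by two carbons (a ketone).
(A) has a methyl-ester group (-C(=O)OCH3) but one neighbour of the carbonyl carbon is O, not C.
(B) has a primary amide (-C(=O)NH2) but one neighbour of the carbonyl carbon is N, not C.
(C) has a primary amide (-C(=O)NH2) but one neighbour of the carbonyl carbon is N, not C.
(D) contains an acetyl/ketone group (-C(=O)CH3), which satisfies every atom and bond constraint.
So the answer is (D).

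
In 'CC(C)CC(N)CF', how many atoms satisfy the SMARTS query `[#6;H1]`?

2

Check the 8 heavy atoms by environment: 2× C (H2) → no; 2× C (H1) → match; 2× C (H3) → no; 1× N (H2) → no; 1× F (H0) → no.
That gives 2 matching atoms.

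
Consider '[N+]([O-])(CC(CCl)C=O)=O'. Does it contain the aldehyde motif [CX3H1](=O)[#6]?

The pattern [CX3H1](=O)[#6] describes an sp2 carbon with one H, double-bonded to O and single-bonded to carbon — an aldehyde.
The molecule carries an aldehyde (-CHO), whose atoms satisfy every constraint of the query, so the pattern matches.

Yes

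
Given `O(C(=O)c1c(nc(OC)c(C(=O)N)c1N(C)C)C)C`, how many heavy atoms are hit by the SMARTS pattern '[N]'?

2

Check the 19 heavy atoms by environment: 1× n (aromatic) → no; 5× c (aromatic) → no; 7× C → no; 4× O → no; 2× N → match.
That gives 2 matching atoms.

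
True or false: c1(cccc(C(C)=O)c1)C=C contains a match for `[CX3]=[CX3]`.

The pattern [CX3]=[CX3] describes a non-aromatic C=C double bond between two sp2 carbons — an alkene.
The molecule carries a vinyl group (-CH=CH2), whose atoms satisfy every constraint of the query, so the pattern matches.

True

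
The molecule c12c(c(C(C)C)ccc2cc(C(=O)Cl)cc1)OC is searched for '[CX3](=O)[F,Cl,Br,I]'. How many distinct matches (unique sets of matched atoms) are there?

[CX3](=O)[F,Cl,Br,I] is the SMARTS for an acyl halide: a carbonyl carbon bonded to a halogen.
Exactly one fragment in the molecule meets all constraints, giving 1 match.

1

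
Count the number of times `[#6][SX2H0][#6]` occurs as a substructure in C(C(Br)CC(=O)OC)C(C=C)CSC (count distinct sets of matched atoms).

[#6][SX2H0][#6] is the SMARTS for a thioether: an aliphatic sulfur bridging two carbons with no H on the sulfur.
Exactly one fragment in the molecule meets all constraints, giving 1 match.

1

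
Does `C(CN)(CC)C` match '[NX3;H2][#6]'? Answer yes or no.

The pattern [NX3;H2][#6] describes a trivalent nitrogen with two H attached to carbon — a primary amine.
The molecule carries a primary amino group (-NH2), whose atoms satisfy every constraint of the query, so the pattern matches.

Yes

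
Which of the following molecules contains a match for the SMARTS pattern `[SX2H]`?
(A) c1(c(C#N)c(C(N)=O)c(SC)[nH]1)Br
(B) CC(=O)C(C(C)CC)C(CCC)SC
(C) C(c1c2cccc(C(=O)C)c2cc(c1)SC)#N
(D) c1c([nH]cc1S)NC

D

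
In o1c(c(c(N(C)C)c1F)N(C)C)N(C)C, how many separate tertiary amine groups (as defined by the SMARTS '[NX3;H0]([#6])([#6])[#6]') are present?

3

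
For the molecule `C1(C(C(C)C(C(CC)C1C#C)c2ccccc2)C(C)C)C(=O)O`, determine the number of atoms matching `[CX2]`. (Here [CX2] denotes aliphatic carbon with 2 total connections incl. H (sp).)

2

Check the 23 heavy atoms by environment: 12× C (X4) → no; 6× c (aromatic, X3) → no; 2× C (X2) → match; 1× C (X3) → no; 1× O (X1) → no; 1× O (X2) → no.
That gives 2 matching atoms.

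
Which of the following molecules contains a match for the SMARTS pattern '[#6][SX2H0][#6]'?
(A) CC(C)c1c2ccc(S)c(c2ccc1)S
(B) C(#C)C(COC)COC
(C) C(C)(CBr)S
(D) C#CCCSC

D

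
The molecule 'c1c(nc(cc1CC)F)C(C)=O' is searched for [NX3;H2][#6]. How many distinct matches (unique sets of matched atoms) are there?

0

[NX3;H2][#6] is the SMARTS for a primary amine: a trivalent nitrogen with two H attached to carbon.
No fragment in the molecule satisfies every constraint, giving 0 matches.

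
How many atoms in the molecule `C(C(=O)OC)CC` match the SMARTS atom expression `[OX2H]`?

0

The query [OX2H] means: aliphatic oxygen with two connections, one of which is H — an -OH oxygen.
Check the 7 heavy atoms by environment: 2× C (H2, X4) → no; 2× C (H3, X4) → no; 1× C (H0, X3) → no; 1× O (H0, X1) → no; 1× O (H0, X2) → no.
No environment satisfies the query, so 0 matching atoms.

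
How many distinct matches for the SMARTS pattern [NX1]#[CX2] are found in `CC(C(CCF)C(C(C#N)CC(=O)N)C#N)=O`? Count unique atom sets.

2

[NX1]#[CX2] is the SMARTS for a nitrile: a nitrogen triple-bonded to a two-connected carbon.
The molecule carries 2 separate instances of a nitrile (-C#N) meeting every constraint; each maps to a distinct set of atoms, giving 2 matches.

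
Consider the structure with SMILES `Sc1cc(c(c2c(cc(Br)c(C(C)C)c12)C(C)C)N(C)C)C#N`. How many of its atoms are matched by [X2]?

The query [X2] means: any atom with exactly two total connections (bonds + H).
Check the 23 heavy atoms by environment: 10× c (aromatic, X3) → no; 8× C (X4) → no; 1× Br (X1) → no; 1× N (X3) → no; 1× C (X2) → match; 1× N (X1) → no; 1× S (X2) → match.
Summing the matching environments: 1 + 1 = 2 matching atoms.

2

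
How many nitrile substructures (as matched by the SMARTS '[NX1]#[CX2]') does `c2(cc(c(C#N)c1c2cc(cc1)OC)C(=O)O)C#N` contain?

[NX1]#[CX2] is the SMARTS for a nitrile: a nitrogen triple-bonded to a two-connected carbon.
The molecule carries 2 separate instances of a nitrile (-C#N) meeting every constraint; each maps to a distinct set of atoms, giving 2 matches.

2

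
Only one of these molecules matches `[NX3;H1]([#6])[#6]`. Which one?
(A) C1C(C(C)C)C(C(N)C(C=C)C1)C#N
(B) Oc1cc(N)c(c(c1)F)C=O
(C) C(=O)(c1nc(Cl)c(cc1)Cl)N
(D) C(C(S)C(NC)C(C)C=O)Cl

[NX3;H1]([#6])[#6] describes a trivalent nitrogen with one H, bonded to two carbons (a secondary amine).
(A) has a primary amino group (-NH2) but the nitrogen has H2 and only one carbon neighbour.
(B) has a primary amino group (-NH2) but the nitrogen has H2 and only one carbon neighbour.
(C) has a primary amide (-C(=O)NH2) but the -C(=O)NH2 nitrogen has H2, not H1.
(D) contains an N-methylamino group (-NHCH3), which satisfies every atom and bond constraint.
So the answer is (D).

D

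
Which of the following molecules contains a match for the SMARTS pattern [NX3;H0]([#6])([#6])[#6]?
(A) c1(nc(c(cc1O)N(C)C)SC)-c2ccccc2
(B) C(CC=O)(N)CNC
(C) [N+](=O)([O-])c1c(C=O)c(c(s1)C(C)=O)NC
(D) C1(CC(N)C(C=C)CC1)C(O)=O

A

[NX3;H0]([#6])([#6])[#6] describes a trivalent nitrogen with no H, bonded to three carbons (a tertiary amine).
(A) contains a dimethylamino group (-N(CH3)2), which satisfies every atom and bond constraint.
(B) has an N-methylamino group (-NHCH3) but the nitrogen still has one H (H1), not H0.
(C) has an N-methylamino group (-NHCH3) but the nitrogen still has one H (H1), not H0.
(D) has a primary amino group (-NH2) but the nitrogen has H2, not H0 with three carbons.
So the answer is (A).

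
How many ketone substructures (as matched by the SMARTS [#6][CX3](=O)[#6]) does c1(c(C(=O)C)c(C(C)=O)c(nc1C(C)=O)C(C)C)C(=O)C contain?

4

[#6][CX3](=O)[#6] is the SMARTS for a ketone: a carbonyl carbon (no H) flanked by two carbons.
The molecule carries 4 separate instances of an acetyl/ketone group (-C(=O)CH3) meeting every constraint; each maps to a distinct set of atoms, giving 4 matches.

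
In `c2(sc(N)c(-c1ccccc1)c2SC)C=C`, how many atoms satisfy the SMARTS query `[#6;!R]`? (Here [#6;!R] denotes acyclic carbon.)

The query [#6;!R] means: carbon not in any ring.
Check the 16 heavy atoms by environment: 1× s (aromatic, in 5-ring) → no; 4× c (aromatic, in 5-ring) → no; 1× S (acyclic) → no; 3× C (acyclic) → match; 1× N (acyclic) → no; 6× c (aromatic, in 6-ring) → no.
That gives 3 matching atoms.

3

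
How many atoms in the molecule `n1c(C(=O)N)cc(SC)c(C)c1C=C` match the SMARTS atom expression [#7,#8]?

The query [#7,#8] means: nitrogen or oxygen (comma = OR).
Check the 14 heavy atoms by environment: 1× n (aromatic) → match; 5× c (aromatic) → no; 5× C → no; 1× S → no; 1× O → match; 1× N → match.
Summing the matching environments: 1 + 1 + 1 = 3 matching atoms.

3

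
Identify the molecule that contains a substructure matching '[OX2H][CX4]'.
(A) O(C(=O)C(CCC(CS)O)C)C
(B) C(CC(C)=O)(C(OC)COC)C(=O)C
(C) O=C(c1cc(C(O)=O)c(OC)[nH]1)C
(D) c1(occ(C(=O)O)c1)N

A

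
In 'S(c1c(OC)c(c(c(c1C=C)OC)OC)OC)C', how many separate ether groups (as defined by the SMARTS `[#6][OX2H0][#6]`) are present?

[#6][OX2H0][#6] is the SMARTS for an ether: an aliphatic oxygen bridging two carbons with no H on the oxygen.
The molecule carries 4 separate instances of a methoxy ether (-OCH3) meeting every constraint; each maps to a distinct set of atoms, giving 4 matches.

4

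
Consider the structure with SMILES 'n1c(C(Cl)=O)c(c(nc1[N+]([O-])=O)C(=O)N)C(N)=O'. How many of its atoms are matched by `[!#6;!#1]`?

11

Check the 18 heavy atoms by environment: 2× n (aromatic) → match; 4× c (aromatic) → no; 3× C → no; 4× O → match; 1× Cl → match; 1× N (charge +1) → match; 1× O (charge -1) → match; 2× N → match.
Summing the matching environments: 2 + 4 + 1 + 1 + 1 + 2 = 11 matching atoms.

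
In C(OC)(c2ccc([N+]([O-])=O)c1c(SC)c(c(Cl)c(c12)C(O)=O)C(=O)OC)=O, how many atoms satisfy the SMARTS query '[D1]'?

10

The query [D1] means: atom with exactly one heavy-atom neighbour (degree 1).
Check the 27 heavy atoms by environment: 8× c (aromatic, D3) → no; 2× c (aromatic, D2) → no; 1× N (charge +1, D3) → no; 1× O (charge -1, D1) → match; 5× O (D1) → match; 1× Cl (D1) → match; 3× C (D3) → no; 2× O (D2) → no; 3× C (D1) → match; 1× S (D2) → no.
Summing the matching environments: 1 + 5 + 1 + 3 = 10 matching atoms.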